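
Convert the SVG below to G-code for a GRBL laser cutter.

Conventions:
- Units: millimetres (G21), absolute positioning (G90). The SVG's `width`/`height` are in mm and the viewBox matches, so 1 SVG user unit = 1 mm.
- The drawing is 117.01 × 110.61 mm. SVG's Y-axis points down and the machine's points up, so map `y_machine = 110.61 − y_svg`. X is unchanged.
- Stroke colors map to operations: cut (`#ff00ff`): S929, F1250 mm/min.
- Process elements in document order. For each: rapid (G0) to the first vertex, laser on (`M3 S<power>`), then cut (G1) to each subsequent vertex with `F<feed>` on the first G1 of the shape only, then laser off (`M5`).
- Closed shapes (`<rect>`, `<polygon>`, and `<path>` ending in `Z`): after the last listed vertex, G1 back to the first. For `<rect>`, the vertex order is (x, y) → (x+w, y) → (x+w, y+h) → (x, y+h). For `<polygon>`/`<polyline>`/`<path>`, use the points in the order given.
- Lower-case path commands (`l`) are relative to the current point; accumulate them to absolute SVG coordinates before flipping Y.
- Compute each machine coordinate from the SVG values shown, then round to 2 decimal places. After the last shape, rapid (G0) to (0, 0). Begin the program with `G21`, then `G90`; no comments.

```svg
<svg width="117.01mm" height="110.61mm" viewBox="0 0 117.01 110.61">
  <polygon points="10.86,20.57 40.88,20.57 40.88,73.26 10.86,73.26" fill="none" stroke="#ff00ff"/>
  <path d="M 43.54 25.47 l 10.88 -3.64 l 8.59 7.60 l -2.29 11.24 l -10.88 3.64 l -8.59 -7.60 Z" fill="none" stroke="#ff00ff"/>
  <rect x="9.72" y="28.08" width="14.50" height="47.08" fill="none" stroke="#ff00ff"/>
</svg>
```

G21
G90
G0 X10.86 Y90.04
M3 S929
G1 X40.88 Y90.04 F1250
G1 X40.88 Y37.35
G1 X10.86 Y37.35
G1 X10.86 Y90.04
M5
G0 X43.54 Y85.14
M3 S929
G1 X54.42 Y88.78 F1250
G1 X63.01 Y81.18
G1 X60.72 Y69.94
G1 X49.84 Y66.30
G1 X41.25 Y73.90
G1 X43.54 Y85.14
M5
G0 X9.72 Y82.53
M3 S929
G1 X24.22 Y82.53 F1250
G1 X24.22 Y35.45
G1 X9.72 Y35.45
G1 X9.72 Y82.53
M5
G0 X0.00 Y0.00

1 u = 1 mm; y_m = 110.61 − y.

[1] `<polygon>` rectangle, #ff00ff→cut S929 F1250: (10.86,90.04) → (40.88,90.04) → (40.88,37.35) → (10.86,37.35) → (10.86,90.04) (closed)

[2] `<path>` regular polygon, #ff00ff→cut S929 F1250: (43.54,85.14) → (54.42,88.78) → (63.01,81.18) → (60.72,69.94) → (49.84,66.30) → (41.25,73.90) → (43.54,85.14) (closed)

[3] `<rect>` rectangle, #ff00ff→cut S929 F1250: (9.72,82.53) → (24.22,82.53) → (24.22,35.45) → (9.72,35.45) → (9.72,82.53) (closed)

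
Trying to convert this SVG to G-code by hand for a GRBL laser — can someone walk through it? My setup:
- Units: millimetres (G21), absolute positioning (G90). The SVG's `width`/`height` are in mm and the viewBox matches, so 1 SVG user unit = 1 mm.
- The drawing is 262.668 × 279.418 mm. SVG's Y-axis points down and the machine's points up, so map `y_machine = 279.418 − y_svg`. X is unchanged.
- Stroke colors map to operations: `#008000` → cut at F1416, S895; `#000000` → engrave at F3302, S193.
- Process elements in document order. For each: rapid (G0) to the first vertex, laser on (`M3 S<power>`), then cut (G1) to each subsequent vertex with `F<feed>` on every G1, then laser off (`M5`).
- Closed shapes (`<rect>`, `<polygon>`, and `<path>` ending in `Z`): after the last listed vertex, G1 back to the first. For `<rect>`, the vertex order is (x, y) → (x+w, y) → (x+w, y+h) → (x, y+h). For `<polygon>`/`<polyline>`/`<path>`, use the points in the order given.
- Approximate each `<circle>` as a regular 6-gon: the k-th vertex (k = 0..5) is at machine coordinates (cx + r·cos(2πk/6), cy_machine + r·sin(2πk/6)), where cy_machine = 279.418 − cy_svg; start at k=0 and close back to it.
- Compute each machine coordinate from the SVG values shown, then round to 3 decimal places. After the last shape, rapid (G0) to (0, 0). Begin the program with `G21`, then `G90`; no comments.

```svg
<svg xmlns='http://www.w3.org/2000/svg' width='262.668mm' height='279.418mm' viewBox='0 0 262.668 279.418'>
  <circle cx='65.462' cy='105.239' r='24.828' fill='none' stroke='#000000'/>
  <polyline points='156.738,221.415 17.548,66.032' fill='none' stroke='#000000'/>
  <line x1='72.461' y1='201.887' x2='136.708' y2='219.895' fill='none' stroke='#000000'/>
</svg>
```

viewBox `0 0 262.668 279.418` with mm width/height → 1 unit = 1 mm. Flip: y_m = 279.418 − y_svg.

**Shape 1** — `<circle>` circle, stroke `#000000` → engrave (S193, F3302). Machine vertices: (90.290,174.179) → (77.876,195.681) → (53.048,195.681) → (40.634,174.179) → (53.048,152.677) → (77.876,152.677) → (90.290,174.179). Closed: final G1 returns to the first vertex.

**Shape 2** — `<polyline>` line segment, stroke `#000000` → engrave (S193, F3302). Machine vertices: (156.738,58.003) → (17.548,213.386). Open path.

**Shape 3** — `<line>` line segment, stroke `#000000` → engrave (S193, F3302). Machine vertices: (72.461,77.531) → (136.708,59.523). Open path.

G21
G90
G0 X90.290 Y174.179
M3 S193
G1 X77.876 Y195.681 F3302
G1 X53.048 Y195.681 F3302
G1 X40.634 Y174.179 F3302
G1 X53.048 Y152.677 F3302
G1 X77.876 Y152.677 F3302
G1 X90.290 Y174.179 F3302
M5
G0 X156.738 Y58.003
M3 S193
G1 X17.548 Y213.386 F3302
M5
G0 X72.461 Y77.531
M3 S193
G1 X136.708 Y59.523 F3302
M5
G0 X0.000 Y0.000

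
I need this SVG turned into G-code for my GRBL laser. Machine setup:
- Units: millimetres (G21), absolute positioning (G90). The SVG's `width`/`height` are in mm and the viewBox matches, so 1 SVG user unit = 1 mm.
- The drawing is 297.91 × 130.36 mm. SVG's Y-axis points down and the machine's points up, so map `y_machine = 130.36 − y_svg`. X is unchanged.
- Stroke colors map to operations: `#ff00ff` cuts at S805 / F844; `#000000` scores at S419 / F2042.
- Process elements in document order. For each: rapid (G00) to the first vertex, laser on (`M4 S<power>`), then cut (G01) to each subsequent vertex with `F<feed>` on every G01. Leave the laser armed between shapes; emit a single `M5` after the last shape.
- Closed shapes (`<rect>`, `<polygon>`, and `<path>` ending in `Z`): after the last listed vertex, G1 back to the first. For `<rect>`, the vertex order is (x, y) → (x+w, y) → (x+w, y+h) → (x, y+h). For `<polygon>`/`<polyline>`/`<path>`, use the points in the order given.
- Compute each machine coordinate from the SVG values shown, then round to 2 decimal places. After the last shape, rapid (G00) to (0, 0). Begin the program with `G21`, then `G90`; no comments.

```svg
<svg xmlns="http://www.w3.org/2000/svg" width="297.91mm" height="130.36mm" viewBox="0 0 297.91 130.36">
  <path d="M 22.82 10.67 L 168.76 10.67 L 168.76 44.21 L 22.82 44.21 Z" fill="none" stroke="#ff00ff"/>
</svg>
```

G21
G90
G00 X22.82 Y119.69
M4 S805
G01 X168.76 Y119.69 F844
G01 X168.76 Y86.15 F844
G01 X22.82 Y86.15 F844
G01 X22.82 Y119.69 F844
M5
G00 X0.00 Y0.00

1 u = 1 mm; y_m = 130.36 − y.

[1] `<path>` rectangle, #ff00ff→cut S805 F844: (22.82,119.69) → (168.76,119.69) → (168.76,86.15) → (22.82,86.15) → (22.82,119.69) (closed)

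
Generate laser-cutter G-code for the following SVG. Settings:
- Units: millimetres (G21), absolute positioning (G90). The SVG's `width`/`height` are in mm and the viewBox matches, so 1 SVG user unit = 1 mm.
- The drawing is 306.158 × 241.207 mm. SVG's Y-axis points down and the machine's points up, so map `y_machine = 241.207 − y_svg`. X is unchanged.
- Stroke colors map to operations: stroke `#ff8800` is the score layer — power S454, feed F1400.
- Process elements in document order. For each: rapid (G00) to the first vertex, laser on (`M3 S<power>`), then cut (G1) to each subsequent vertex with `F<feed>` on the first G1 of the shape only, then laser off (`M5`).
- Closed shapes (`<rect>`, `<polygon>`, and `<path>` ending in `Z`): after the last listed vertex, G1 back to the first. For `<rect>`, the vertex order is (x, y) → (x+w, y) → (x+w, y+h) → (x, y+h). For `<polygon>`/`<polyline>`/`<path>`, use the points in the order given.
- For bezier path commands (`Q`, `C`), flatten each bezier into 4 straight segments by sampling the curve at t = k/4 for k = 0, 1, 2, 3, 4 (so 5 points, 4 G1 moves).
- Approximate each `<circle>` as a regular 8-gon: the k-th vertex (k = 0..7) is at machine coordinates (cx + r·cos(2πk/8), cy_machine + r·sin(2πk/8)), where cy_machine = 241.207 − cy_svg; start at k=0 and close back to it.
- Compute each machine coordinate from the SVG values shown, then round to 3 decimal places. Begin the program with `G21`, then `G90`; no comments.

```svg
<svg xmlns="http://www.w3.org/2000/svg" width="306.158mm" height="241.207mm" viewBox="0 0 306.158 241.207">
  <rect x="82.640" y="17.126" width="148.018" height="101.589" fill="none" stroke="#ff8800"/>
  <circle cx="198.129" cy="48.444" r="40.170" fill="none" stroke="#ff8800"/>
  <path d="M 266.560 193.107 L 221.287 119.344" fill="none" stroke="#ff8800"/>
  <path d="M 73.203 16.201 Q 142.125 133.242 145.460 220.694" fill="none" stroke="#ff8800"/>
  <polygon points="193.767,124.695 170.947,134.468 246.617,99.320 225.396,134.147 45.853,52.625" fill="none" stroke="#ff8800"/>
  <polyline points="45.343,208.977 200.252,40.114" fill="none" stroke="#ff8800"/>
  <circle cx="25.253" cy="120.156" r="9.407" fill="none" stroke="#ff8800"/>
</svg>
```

Since the viewBox matches the mm dimensions, user units are millimetres directly. The only transform is the Y-flip y_m = 241.207 − y_svg.

Shape 1 is a rectangle drawn with `<rect>`. Its stroke #ff8800 means score at S454, F1400. After flipping Y the toolpath is (82.640,224.081) → (230.658,224.081) → (230.658,122.492) → (82.640,122.492) → (82.640,224.081), returning to the start.

Shape 2 is a circle drawn with `<circle>`. Its stroke #ff8800 means score at S454, F1400. After flipping Y the toolpath is (238.299,192.763) → (226.533,221.167) → (198.129,232.933) → (169.725,221.167) → (157.959,192.763) → (169.725,164.359) → (198.129,152.593) → (226.533,164.359) → (238.299,192.763), returning to the start.

Shape 3 is a line segment drawn with `<path>`. Its stroke #ff8800 means score at S454, F1400. After flipping Y the toolpath is (266.560,48.100) → (221.287,121.863).

Shape 4 is a quadratic bezier drawn with `<path>`. Its stroke #ff8800 means score at S454, F1400. After flipping Y the toolpath is (73.203,225.006) → (103.565,168.335) → (125.728,115.362) → (139.693,66.088) → (145.460,20.513).

Shape 5 is a closed polygon drawn with `<polygon>`. Its stroke #ff8800 means score at S454, F1400. After flipping Y the toolpath is (193.767,116.512) → (170.947,106.739) → (246.617,141.887) → (225.396,107.060) → (45.853,188.582) → (193.767,116.512), returning to the start.

Shape 6 is a line segment drawn with `<polyline>`. Its stroke #ff8800 means score at S454, F1400. After flipping Y the toolpath is (45.343,32.230) → (200.252,201.093).

Shape 7 is a circle drawn with `<circle>`. Its stroke #ff8800 means score at S454, F1400. After flipping Y the toolpath is (34.660,121.051) → (31.905,127.703) → (25.253,130.458) → (18.601,127.703) → (15.846,121.051) → (18.601,114.399) → (25.253,111.644) → (31.905,114.399) → (34.660,121.051), returning to the start.

G21
G90
G00 X82.640 Y224.081
M3 S454
G1 X230.658 Y224.081 F1400
G1 X230.658 Y122.492
G1 X82.640 Y122.492
G1 X82.640 Y224.081
M5
G00 X238.299 Y192.763
M3 S454
G1 X226.533 Y221.167 F1400
G1 X198.129 Y232.933
G1 X169.725 Y221.167
G1 X157.959 Y192.763
G1 X169.725 Y164.359
G1 X198.129 Y152.593
G1 X226.533 Y164.359
G1 X238.299 Y192.763
M5
G00 X266.560 Y48.100
M3 S454
G1 X221.287 Y121.863 F1400
M5
G00 X73.203 Y225.006
M3 S454
G1 X103.565 Y168.335 F1400
G1 X125.728 Y115.362
G1 X139.693 Y66.088
G1 X145.460 Y20.513
M5
G00 X193.767 Y116.512
M3 S454
G1 X170.947 Y106.739 F1400
G1 X246.617 Y141.887
G1 X225.396 Y107.060
G1 X45.853 Y188.582
G1 X193.767 Y116.512
M5
G00 X45.343 Y32.230
M3 S454
G1 X200.252 Y201.093 F1400
M5
G00 X34.660 Y121.051
M3 S454
G1 X31.905 Y127.703 F1400
G1 X25.253 Y130.458
G1 X18.601 Y127.703
G1 X15.846 Y121.051
G1 X18.601 Y114.399
G1 X25.253 Y111.644
G1 X31.905 Y114.399
G1 X34.660 Y121.051
M5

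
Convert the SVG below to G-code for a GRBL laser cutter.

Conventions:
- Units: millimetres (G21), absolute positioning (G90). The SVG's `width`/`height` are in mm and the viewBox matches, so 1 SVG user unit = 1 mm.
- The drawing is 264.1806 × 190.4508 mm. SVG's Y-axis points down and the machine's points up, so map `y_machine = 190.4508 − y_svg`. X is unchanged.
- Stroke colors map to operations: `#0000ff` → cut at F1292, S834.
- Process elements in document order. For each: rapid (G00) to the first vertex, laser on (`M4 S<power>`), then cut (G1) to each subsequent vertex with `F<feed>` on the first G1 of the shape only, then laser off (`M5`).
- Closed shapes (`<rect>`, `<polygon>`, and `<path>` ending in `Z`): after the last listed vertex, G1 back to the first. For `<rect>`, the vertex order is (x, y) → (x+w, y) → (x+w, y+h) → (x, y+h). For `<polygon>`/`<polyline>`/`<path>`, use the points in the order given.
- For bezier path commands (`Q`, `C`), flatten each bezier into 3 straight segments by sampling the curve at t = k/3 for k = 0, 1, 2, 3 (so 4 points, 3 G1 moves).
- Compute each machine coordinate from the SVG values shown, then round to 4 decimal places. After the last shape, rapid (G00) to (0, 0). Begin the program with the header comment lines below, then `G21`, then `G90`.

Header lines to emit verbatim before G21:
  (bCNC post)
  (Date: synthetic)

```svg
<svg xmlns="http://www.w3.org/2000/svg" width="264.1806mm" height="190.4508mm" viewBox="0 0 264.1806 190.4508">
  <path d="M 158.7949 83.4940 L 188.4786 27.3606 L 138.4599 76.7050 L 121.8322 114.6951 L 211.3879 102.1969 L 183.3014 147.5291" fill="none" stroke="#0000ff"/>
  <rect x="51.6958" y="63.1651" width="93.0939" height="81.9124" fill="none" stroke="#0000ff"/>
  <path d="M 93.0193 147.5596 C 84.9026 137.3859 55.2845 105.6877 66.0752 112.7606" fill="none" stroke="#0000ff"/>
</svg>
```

viewBox `0 0 264.1806 190.4508` with mm width/height → 1 unit = 1 mm. Flip: y_m = 190.4508 − y_svg.

**Shape 1** — `<path>` open polyline, stroke `#0000ff` → cut (S834, F1292). Machine vertices: (158.7949,106.9568) → (188.4786,163.0902) → (138.4599,113.7458) → (121.8322,75.7557) → (211.3879,88.2539) → (183.3014,42.9217). Open path.

**Shape 2** — `<rect>` rectangle, stroke `#0000ff` → cut (S834, F1292). Machine vertices: (51.6958,127.2857) → (144.7897,127.2857) → (144.7897,45.3733) → (51.6958,45.3733) → (51.6958,127.2857). Closed: final G1 returns to the first vertex.

**Shape 3** — `<path>` cubic bezier, stroke `#0000ff` → cut (S834, F1292). Control points (SVG): P0=(93.0193,147.5596), P1=(84.9026,137.3859), P2=(55.2845,105.6877), P3=(66.0752,112.7606); sampled at t=k/3. Machine vertices: (93.0193,42.8912) → (80.0284,58.0066) → (66.4611,74.0726) → (66.0752,77.6902). Open path.

(bCNC post)
(Date: synthetic)
G21
G90
G00 X158.7949 Y106.9568
M4 S834
G1 X188.4786 Y163.0902 F1292
G1 X138.4599 Y113.7458
G1 X121.8322 Y75.7557
G1 X211.3879 Y88.2539
G1 X183.3014 Y42.9217
M5
G00 X51.6958 Y127.2857
M4 S834
G1 X144.7897 Y127.2857 F1292
G1 X144.7897 Y45.3733
G1 X51.6958 Y45.3733
G1 X51.6958 Y127.2857
M5
G00 X93.0193 Y42.8912
M4 S834
G1 X80.0284 Y58.0066 F1292
G1 X66.4611 Y74.0726
G1 X66.0752 Y77.6902
M5
G00 X0.0000 Y0.0000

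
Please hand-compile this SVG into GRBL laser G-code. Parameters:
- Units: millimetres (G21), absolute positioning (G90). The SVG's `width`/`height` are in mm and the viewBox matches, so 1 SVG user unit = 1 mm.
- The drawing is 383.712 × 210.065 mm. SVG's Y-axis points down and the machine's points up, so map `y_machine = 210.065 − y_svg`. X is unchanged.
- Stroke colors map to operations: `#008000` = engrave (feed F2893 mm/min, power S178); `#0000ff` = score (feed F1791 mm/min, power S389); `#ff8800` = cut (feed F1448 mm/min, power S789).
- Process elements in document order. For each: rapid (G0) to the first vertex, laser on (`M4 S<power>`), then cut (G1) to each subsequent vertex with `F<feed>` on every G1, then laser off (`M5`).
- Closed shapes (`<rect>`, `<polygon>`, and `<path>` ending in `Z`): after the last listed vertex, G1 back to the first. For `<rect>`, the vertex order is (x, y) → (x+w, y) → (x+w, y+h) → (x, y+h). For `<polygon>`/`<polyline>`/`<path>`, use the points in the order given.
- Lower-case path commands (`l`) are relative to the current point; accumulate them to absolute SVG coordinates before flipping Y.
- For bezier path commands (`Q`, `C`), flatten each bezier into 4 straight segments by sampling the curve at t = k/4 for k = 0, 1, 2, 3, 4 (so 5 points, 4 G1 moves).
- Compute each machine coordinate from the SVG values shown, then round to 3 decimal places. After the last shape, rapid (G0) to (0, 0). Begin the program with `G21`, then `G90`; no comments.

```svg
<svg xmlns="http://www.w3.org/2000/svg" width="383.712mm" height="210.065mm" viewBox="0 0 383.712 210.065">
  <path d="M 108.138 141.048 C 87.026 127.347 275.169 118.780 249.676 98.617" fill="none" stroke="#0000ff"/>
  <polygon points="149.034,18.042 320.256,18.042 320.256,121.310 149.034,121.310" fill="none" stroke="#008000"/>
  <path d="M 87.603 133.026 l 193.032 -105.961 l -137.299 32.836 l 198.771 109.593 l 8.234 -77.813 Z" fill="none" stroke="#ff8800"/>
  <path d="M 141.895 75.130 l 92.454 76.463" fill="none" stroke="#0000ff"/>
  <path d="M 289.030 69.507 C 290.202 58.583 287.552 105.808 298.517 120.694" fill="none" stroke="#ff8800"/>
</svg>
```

Since the viewBox matches the mm dimensions, user units are millimetres directly. The only transform is the Y-flip y_m = 210.065 − y_svg.

Shape 1 is a cubic bezier drawn with `<path>`. Its stroke #0000ff means score at S389, F1791. After flipping Y the toolpath is (108.138,69.017) → (124.932,78.592) → (180.550,87.809) → (235.347,98.239) → (249.676,111.448).

Shape 2 is a rectangle drawn with `<polygon>`. Its stroke #008000 means engrave at S178, F2893. After flipping Y the toolpath is (149.034,192.023) → (320.256,192.023) → (320.256,88.755) → (149.034,88.755) → (149.034,192.023), returning to the start.

Shape 3 is a closed polygon drawn with `<path>`. Its stroke #ff8800 means cut at S789, F1448. After flipping Y the toolpath is (87.603,77.039) → (280.635,183.000) → (143.336,150.164) → (342.107,40.571) → (350.341,118.384) → (87.603,77.039), returning to the start.

Shape 4 is a line segment drawn with `<path>`. Its stroke #0000ff means score at S389, F1791. After flipping Y the toolpath is (141.895,134.935) → (234.349,58.472).

Shape 5 is a cubic bezier drawn with `<path>`. Its stroke #ff8800 means cut at S789, F1448. After flipping Y the toolpath is (289.030,140.558) → (289.465,139.262) → (290.101,124.643) → (292.574,105.185) → (298.517,89.371).

G21
G90
G0 X108.138 Y69.017
M4 S389
G1 X124.932 Y78.592 F1791
G1 X180.550 Y87.809 F1791
G1 X235.347 Y98.239 F1791
G1 X249.676 Y111.448 F1791
M5
G0 X149.034 Y192.023
M4 S178
G1 X320.256 Y192.023 F2893
G1 X320.256 Y88.755 F2893
G1 X149.034 Y88.755 F2893
G1 X149.034 Y192.023 F2893
M5
G0 X87.603 Y77.039
M4 S789
G1 X280.635 Y183.000 F1448
G1 X143.336 Y150.164 F1448
G1 X342.107 Y40.571 F1448
G1 X350.341 Y118.384 F1448
G1 X87.603 Y77.039 F1448
M5
G0 X141.895 Y134.935
M4 S389
G1 X234.349 Y58.472 F1791
M5
G0 X289.030 Y140.558
M4 S789
G1 X289.465 Y139.262 F1448
G1 X290.101 Y124.643 F1448
G1 X292.574 Y105.185 F1448
G1 X298.517 Y89.371 F1448
M5
G0 X0.000 Y0.000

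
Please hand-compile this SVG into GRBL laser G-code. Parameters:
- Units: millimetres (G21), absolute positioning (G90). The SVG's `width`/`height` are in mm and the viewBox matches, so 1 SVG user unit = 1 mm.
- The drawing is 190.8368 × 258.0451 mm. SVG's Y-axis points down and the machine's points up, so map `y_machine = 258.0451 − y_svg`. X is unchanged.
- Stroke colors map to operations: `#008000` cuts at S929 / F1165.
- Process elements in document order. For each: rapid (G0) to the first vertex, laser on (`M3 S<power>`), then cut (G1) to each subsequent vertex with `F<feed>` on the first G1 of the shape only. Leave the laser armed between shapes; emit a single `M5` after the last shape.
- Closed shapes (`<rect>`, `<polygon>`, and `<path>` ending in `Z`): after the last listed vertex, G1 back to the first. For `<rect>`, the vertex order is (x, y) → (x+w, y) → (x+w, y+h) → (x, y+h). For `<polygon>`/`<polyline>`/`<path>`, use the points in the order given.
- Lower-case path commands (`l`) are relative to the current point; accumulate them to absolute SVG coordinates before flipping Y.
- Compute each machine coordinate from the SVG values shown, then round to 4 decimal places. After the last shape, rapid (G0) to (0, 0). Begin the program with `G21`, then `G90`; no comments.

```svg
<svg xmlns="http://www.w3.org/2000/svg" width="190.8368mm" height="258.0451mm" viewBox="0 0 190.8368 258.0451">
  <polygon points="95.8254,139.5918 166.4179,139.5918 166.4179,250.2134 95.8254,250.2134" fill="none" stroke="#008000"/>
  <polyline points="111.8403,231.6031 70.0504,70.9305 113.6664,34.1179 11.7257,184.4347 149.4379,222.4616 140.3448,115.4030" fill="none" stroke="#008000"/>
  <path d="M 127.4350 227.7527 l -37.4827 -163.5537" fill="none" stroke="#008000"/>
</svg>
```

G21
G90
G0 X95.8254 Y118.4533
M3 S929
G1 X166.4179 Y118.4533 F1165
G1 X166.4179 Y7.8317
G1 X95.8254 Y7.8317
G1 X95.8254 Y118.4533
G0 X111.8403 Y26.4420
M3 S929
G1 X70.0504 Y187.1146 F1165
G1 X113.6664 Y223.9272
G1 X11.7257 Y73.6104
G1 X149.4379 Y35.5835
G1 X140.3448 Y142.6421
G0 X127.4350 Y30.2924
M3 S929
G1 X89.9523 Y193.8461 F1165
M5
G0 X0.0000 Y0.0000

viewBox `0 0 190.8368 258.0451` with mm width/height → 1 unit = 1 mm. Flip: y_m = 258.0451 − y_svg.

**Shape 1** — `<polygon>` rectangle, stroke `#008000` → cut (S929, F1165). Machine vertices: (95.8254,118.4533) → (166.4179,118.4533) → (166.4179,7.8317) → (95.8254,7.8317) → (95.8254,118.4533). Closed: final G1 returns to the first vertex.

**Shape 2** — `<polyline>` open polyline, stroke `#008000` → cut (S929, F1165). Machine vertices: (111.8403,26.4420) → (70.0504,187.1146) → (113.6664,223.9272) → (11.7257,73.6104) → (149.4379,35.5835) → (140.3448,142.6421). Open path.

**Shape 3** — `<path>` line segment, stroke `#008000` → cut (S929, F1165). Machine vertices: (127.4350,30.2924) → (89.9523,193.8461). Open path.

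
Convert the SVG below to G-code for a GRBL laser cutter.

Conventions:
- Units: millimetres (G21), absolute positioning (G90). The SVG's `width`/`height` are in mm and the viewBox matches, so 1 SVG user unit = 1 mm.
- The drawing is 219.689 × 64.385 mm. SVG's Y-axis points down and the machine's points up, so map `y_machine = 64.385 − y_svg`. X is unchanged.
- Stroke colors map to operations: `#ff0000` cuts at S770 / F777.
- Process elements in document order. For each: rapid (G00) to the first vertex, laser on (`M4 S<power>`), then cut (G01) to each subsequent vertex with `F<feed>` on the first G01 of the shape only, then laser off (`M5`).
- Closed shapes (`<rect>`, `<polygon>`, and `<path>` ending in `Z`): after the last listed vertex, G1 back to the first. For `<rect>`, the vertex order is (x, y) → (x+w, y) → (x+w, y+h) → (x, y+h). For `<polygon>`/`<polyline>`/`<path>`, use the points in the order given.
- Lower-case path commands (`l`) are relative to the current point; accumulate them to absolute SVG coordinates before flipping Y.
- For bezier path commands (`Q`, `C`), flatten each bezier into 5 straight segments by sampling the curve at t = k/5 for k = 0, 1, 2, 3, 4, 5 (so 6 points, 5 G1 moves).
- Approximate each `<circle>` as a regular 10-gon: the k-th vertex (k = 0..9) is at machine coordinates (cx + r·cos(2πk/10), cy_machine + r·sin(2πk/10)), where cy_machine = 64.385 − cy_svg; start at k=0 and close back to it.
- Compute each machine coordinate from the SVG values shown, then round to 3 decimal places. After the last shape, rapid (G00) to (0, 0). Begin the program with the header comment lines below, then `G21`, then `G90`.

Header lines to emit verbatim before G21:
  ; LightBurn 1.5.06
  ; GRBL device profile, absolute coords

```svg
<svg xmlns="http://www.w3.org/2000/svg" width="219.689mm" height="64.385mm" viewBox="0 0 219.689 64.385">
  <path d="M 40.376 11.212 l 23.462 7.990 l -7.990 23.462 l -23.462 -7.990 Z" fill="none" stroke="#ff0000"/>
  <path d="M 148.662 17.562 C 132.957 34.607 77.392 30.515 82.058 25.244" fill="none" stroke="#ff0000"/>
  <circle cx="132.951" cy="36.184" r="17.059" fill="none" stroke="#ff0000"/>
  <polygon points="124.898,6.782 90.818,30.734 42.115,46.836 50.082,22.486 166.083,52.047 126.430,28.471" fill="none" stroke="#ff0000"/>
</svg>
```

viewBox `0 0 219.689 64.385` with mm width/height → 1 unit = 1 mm. Flip: y_m = 64.385 − y_svg.

**Shape 1** — `<path>` regular polygon, stroke `#ff0000` → cut (S770, F777). Machine vertices: (40.376,53.173) → (63.838,45.183) → (55.848,21.721) → (32.386,29.711) → (40.376,53.173). Closed: final G1 returns to the first vertex.

**Shape 2** — `<path>` cubic bezier, stroke `#ff0000` → cut (S770, F777). Control points (SVG): P0=(148.662,17.562), P1=(132.957,34.607), P2=(77.392,30.515), P3=(82.058,25.244); sampled at t=k/5. Machine vertices: (148.662,46.823) → (135.257,38.973) → (117.089,35.237) → (98.964,34.659) → (85.685,36.280) → (82.058,39.141). Open path.

**Shape 3** — `<circle>` circle, stroke `#ff0000` → cut (S770, F777). Machine vertices: (150.010,28.201) → (146.752,38.228) → (138.223,44.425) → (127.679,44.425) → (119.150,38.228) → (115.892,28.201) → (119.150,18.174) → (127.679,11.977) → (138.223,11.977) → (146.752,18.174) → (150.010,28.201). Closed: final G1 returns to the first vertex.

**Shape 4** — `<polygon>` closed polygon, stroke `#ff0000` → cut (S770, F777). Machine vertices: (124.898,57.603) → (90.818,33.651) → (42.115,17.549) → (50.082,41.899) → (166.083,12.338) → (126.430,35.914) → (124.898,57.603). Closed: final G1 returns to the first vertex.

; LightBurn 1.5.06
; GRBL device profile, absolute coords
G21
G90
G00 X40.376 Y53.173
M4 S770
G01 X63.838 Y45.183 F777
G01 X55.848 Y21.721
G01 X32.386 Y29.711
G01 X40.376 Y53.173
M5
G00 X148.662 Y46.823
M4 S770
G01 X135.257 Y38.973 F777
G01 X117.089 Y35.237
G01 X98.964 Y34.659
G01 X85.685 Y36.280
G01 X82.058 Y39.141
M5
G00 X150.010 Y28.201
M4 S770
G01 X146.752 Y38.228 F777
G01 X138.223 Y44.425
G01 X127.679 Y44.425
G01 X119.150 Y38.228
G01 X115.892 Y28.201
G01 X119.150 Y18.174
G01 X127.679 Y11.977
G01 X138.223 Y11.977
G01 X146.752 Y18.174
G01 X150.010 Y28.201
M5
G00 X124.898 Y57.603
M4 S770
G01 X90.818 Y33.651 F777
G01 X42.115 Y17.549
G01 X50.082 Y41.899
G01 X166.083 Y12.338
G01 X126.430 Y35.914
G01 X124.898 Y57.603
M5
G00 X0.000 Y0.000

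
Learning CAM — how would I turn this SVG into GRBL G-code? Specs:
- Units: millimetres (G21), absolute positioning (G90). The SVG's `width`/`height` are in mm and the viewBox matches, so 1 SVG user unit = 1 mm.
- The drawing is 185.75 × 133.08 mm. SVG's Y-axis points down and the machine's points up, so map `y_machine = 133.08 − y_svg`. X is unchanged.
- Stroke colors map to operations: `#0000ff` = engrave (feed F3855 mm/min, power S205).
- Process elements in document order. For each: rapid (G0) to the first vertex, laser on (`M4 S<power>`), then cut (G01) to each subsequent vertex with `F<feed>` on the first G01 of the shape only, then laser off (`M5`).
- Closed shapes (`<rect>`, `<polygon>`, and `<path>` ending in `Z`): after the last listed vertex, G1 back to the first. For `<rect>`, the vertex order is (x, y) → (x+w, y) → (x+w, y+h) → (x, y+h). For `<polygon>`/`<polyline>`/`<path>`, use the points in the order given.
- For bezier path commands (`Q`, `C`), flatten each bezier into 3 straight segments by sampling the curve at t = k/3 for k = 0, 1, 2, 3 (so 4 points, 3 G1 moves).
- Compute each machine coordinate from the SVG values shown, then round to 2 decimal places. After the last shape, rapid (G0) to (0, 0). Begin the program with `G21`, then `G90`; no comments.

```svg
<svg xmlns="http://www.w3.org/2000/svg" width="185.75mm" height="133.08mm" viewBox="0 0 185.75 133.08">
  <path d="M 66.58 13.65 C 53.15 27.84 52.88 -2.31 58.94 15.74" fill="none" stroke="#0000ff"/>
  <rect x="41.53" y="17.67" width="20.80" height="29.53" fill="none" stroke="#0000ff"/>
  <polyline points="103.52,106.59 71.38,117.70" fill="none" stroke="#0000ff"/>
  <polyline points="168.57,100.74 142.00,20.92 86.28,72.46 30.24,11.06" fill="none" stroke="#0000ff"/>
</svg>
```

G21
G90
G0 X66.58 Y119.43
M4 S205
G01 X57.28 Y116.59 F3855
G01 X55.24 Y122.75
G01 X58.94 Y117.34
M5
G0 X41.53 Y115.41
M4 S205
G01 X62.33 Y115.41 F3855
G01 X62.33 Y85.88
G01 X41.53 Y85.88
G01 X41.53 Y115.41
M5
G0 X103.52 Y26.49
M4 S205
G01 X71.38 Y15.38 F3855
M5
G0 X168.57 Y32.34
M4 S205
G01 X142.00 Y112.16 F3855
G01 X86.28 Y60.62
G01 X30.24 Y122.02
M5
G0 X0.00 Y0.00

Since the viewBox matches the mm dimensions, user units are millimetres directly. The only transform is the Y-flip y_m = 133.08 − y_svg.

Shape 1 is a cubic bezier drawn with `<path>`. Its stroke #0000ff means engrave at S205, F3855. After flipping Y the toolpath is (66.58,119.43) → (57.28,116.59) → (55.24,122.75) → (58.94,117.34).

Shape 2 is a rectangle drawn with `<rect>`. Its stroke #0000ff means engrave at S205, F3855. After flipping Y the toolpath is (41.53,115.41) → (62.33,115.41) → (62.33,85.88) → (41.53,85.88) → (41.53,115.41), returning to the start.

Shape 3 is a line segment drawn with `<polyline>`. Its stroke #0000ff means engrave at S205, F3855. After flipping Y the toolpath is (103.52,26.49) → (71.38,15.38).

Shape 4 is a open polyline drawn with `<polyline>`. Its stroke #0000ff means engrave at S205, F3855. After flipping Y the toolpath is (168.57,32.34) → (142.00,112.16) → (86.28,60.62) → (30.24,122.02).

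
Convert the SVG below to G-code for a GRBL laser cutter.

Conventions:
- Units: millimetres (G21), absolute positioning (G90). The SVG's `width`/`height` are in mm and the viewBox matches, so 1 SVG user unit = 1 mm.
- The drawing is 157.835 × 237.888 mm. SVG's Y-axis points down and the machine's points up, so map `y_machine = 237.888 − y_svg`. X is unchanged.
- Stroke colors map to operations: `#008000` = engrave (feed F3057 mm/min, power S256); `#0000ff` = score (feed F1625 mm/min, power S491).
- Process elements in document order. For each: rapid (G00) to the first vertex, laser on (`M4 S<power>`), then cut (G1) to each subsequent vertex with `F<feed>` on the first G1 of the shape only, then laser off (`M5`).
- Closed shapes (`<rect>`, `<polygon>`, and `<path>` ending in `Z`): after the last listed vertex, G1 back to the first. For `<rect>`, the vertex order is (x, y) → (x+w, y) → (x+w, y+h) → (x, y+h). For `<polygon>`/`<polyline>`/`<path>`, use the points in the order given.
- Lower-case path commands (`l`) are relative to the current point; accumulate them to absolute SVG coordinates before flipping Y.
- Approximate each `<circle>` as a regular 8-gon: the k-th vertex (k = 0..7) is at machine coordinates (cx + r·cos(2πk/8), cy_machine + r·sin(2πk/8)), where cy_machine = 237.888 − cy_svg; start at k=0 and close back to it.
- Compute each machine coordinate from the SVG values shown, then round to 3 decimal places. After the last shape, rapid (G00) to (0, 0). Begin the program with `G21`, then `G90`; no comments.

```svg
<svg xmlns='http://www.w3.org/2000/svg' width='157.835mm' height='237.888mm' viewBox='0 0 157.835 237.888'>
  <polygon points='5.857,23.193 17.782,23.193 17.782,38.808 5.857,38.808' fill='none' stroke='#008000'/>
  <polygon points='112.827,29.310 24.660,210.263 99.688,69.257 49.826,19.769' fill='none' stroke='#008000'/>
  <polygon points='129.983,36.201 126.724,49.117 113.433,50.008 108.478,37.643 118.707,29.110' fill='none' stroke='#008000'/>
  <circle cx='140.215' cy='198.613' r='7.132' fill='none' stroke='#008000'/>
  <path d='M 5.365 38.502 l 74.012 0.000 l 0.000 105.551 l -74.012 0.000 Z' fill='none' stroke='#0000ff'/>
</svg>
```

G21
G90
G00 X5.857 Y214.695
M4 S256
G1 X17.782 Y214.695 F3057
G1 X17.782 Y199.080
G1 X5.857 Y199.080
G1 X5.857 Y214.695
M5
G00 X112.827 Y208.578
M4 S256
G1 X24.660 Y27.625 F3057
G1 X99.688 Y168.631
G1 X49.826 Y218.119
G1 X112.827 Y208.578
M5
G00 X129.983 Y201.687
M4 S256
G1 X126.724 Y188.771 F3057
G1 X113.433 Y187.880
G1 X108.478 Y200.245
G1 X118.707 Y208.778
G1 X129.983 Y201.687
M5
G00 X147.347 Y39.275
M4 S256
G1 X145.258 Y44.318 F3057
G1 X140.215 Y46.407
G1 X135.172 Y44.318
G1 X133.083 Y39.275
G1 X135.172 Y34.232
G1 X140.215 Y32.143
G1 X145.258 Y34.232
G1 X147.347 Y39.275
M5
G00 X5.365 Y199.386
M4 S491
G1 X79.377 Y199.386 F1625
G1 X79.377 Y93.835
G1 X5.365 Y93.835
G1 X5.365 Y199.386
M5
G00 X0.000 Y0.000

Since the viewBox matches the mm dimensions, user units are millimetres directly. The only transform is the Y-flip y_m = 237.888 − y_svg.

Shape 1 is a rectangle drawn with `<polygon>`. Its stroke #008000 means engrave at S256, F3057. After flipping Y the toolpath is (5.857,214.695) → (17.782,214.695) → (17.782,199.080) → (5.857,199.080) → (5.857,214.695), returning to the start.

Shape 2 is a closed polygon drawn with `<polygon>`. Its stroke #008000 means engrave at S256, F3057. After flipping Y the toolpath is (112.827,208.578) → (24.660,27.625) → (99.688,168.631) → (49.826,218.119) → (112.827,208.578), returning to the start.

Shape 3 is a regular polygon drawn with `<polygon>`. Its stroke #008000 means engrave at S256, F3057. After flipping Y the toolpath is (129.983,201.687) → (126.724,188.771) → (113.433,187.880) → (108.478,200.245) → (118.707,208.778) → (129.983,201.687), returning to the start.

Shape 4 is a circle drawn with `<circle>`. Its stroke #008000 means engrave at S256, F3057. After flipping Y the toolpath is (147.347,39.275) → (145.258,44.318) → (140.215,46.407) → (135.172,44.318) → (133.083,39.275) → (135.172,34.232) → (140.215,32.143) → (145.258,34.232) → (147.347,39.275), returning to the start.

Shape 5 is a rectangle drawn with `<path>`. Its stroke #0000ff means score at S491, F1625. After flipping Y the toolpath is (5.365,199.386) → (79.377,199.386) → (79.377,93.835) → (5.365,93.835) → (5.365,199.386), returning to the start.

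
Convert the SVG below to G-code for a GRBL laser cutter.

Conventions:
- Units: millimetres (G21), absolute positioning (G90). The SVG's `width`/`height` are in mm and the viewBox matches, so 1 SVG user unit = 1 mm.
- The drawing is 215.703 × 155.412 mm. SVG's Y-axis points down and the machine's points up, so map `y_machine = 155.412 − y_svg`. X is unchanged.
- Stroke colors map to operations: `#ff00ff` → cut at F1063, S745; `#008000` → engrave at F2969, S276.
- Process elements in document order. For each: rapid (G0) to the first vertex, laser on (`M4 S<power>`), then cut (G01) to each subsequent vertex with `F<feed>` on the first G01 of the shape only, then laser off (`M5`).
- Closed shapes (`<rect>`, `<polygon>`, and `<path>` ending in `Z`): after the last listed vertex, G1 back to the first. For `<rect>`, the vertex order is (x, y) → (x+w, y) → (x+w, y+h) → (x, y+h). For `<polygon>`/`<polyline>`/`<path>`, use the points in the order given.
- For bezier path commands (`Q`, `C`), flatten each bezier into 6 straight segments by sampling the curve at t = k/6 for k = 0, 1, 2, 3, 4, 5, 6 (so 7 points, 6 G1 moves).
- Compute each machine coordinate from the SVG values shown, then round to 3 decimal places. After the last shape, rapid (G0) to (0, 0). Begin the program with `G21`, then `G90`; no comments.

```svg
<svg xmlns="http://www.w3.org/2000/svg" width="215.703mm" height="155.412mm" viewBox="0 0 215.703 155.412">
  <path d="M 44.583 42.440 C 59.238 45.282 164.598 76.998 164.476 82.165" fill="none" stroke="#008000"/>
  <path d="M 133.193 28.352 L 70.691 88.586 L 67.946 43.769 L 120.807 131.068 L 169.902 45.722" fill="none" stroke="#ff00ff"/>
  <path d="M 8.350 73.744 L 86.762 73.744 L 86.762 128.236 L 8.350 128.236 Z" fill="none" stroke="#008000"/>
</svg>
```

viewBox `0 0 215.703 155.412` with mm width/height → 1 unit = 1 mm. Flip: y_m = 155.412 − y_svg.

**Shape 1** — `<path>` cubic bezier, stroke `#008000` → engrave (S276, F2969). Control points (SVG): P0=(44.583,42.440), P1=(59.238,45.282), P2=(164.598,76.998), P3=(164.476,82.165); sampled at t=k/6. Machine vertices: (44.583,112.972) → (58.561,109.401) → (82.207,102.558) → (110.071,93.981) → (136.704,85.211) → (156.655,77.786) → (164.476,73.247). Open path.

**Shape 2** — `<path>` open polyline, stroke `#ff00ff` → cut (S745, F1063). Machine vertices: (133.193,127.060) → (70.691,66.826) → (67.946,111.643) → (120.807,24.344) → (169.902,109.690). Open path.

**Shape 3** — `<path>` rectangle, stroke `#008000` → engrave (S276, F2969). Machine vertices: (8.350,81.668) → (86.762,81.668) → (86.762,27.176) → (8.350,27.176) → (8.350,81.668). Closed: final G1 returns to the first vertex.

G21
G90
G0 X44.583 Y112.972
M4 S276
G01 X58.561 Y109.401 F2969
G01 X82.207 Y102.558
G01 X110.071 Y93.981
G01 X136.704 Y85.211
G01 X156.655 Y77.786
G01 X164.476 Y73.247
M5
G0 X133.193 Y127.060
M4 S745
G01 X70.691 Y66.826 F1063
G01 X67.946 Y111.643
G01 X120.807 Y24.344
G01 X169.902 Y109.690
M5
G0 X8.350 Y81.668
M4 S276
G01 X86.762 Y81.668 F2969
G01 X86.762 Y27.176
G01 X8.350 Y27.176
G01 X8.350 Y81.668
M5
G0 X0.000 Y0.000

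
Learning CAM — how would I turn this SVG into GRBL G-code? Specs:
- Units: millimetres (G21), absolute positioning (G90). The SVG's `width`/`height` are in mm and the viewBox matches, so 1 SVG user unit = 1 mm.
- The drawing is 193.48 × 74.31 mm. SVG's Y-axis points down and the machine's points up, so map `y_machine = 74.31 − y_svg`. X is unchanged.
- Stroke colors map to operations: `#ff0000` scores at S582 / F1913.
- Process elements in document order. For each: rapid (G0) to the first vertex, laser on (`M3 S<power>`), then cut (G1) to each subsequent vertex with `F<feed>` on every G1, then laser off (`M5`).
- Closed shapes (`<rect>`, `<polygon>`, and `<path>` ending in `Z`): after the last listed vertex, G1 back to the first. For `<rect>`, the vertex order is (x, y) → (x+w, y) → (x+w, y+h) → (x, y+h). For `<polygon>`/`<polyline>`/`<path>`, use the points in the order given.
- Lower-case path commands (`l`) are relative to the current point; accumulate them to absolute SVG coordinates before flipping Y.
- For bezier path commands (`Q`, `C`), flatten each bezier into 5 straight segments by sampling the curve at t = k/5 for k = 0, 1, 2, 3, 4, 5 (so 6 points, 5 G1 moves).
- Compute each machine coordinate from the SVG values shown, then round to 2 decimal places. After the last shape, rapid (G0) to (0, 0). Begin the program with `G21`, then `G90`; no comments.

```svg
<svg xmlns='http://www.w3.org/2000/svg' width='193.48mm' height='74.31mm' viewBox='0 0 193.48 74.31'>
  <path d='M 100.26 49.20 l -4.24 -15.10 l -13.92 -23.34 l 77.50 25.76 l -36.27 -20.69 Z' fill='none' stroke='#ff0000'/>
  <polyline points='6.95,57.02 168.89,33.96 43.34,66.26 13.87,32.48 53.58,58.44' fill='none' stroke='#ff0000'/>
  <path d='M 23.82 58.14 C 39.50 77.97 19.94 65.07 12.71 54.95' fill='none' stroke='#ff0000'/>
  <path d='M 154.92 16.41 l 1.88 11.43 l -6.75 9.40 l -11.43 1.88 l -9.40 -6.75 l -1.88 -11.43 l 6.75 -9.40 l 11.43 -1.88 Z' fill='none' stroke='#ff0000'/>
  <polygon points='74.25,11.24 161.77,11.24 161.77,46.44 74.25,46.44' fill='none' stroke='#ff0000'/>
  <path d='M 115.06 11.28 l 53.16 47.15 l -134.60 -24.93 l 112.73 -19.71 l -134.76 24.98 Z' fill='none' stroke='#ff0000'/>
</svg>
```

1 u = 1 mm; y_m = 74.31 − y.

[1] `<path>` closed polygon, #ff0000→score S582 F1913: (100.26,25.11) → (96.02,40.21) → (82.10,63.55) → (159.60,37.79) → (123.33,58.48) → (100.26,25.11) (closed)

[2] `<polyline>` open polyline, #ff0000→score S582 F1913: (6.95,17.29) → (168.89,40.35) → (43.34,8.05) → (13.87,41.83) → (53.58,15.87)

[3] `<path>` cubic bezier, #ff0000→score S582 F1913: (23.82,16.17) → (29.38,7.92) → (28.77,5.81) → (24.26,8.15) → (18.15,13.24) → (12.71,19.36)

[4] `<path>` regular polygon, #ff0000→score S582 F1913: (154.92,57.90) → (156.80,46.47) → (150.05,37.07) → (138.62,35.19) → (129.22,41.94) → (127.34,53.37) → (134.09,62.77) → (145.52,64.65) → (154.92,57.90) (closed)

[5] `<polygon>` rectangle, #ff0000→score S582 F1913: (74.25,63.07) → (161.77,63.07) → (161.77,27.87) → (74.25,27.87) → (74.25,63.07) (closed)

[6] `<path>` closed polygon, #ff0000→score S582 F1913: (115.06,63.03) → (168.22,15.88) → (33.62,40.81) → (146.35,60.52) → (11.59,35.54) → (115.06,63.03) (closed)

G21
G90
G0 X100.26 Y25.11
M3 S582
G1 X96.02 Y40.21 F1913
G1 X82.10 Y63.55 F1913
G1 X159.60 Y37.79 F1913
G1 X123.33 Y58.48 F1913
G1 X100.26 Y25.11 F1913
M5
G0 X6.95 Y17.29
M3 S582
G1 X168.89 Y40.35 F1913
G1 X43.34 Y8.05 F1913
G1 X13.87 Y41.83 F1913
G1 X53.58 Y15.87 F1913
M5
G0 X23.82 Y16.17
M3 S582
G1 X29.38 Y7.92 F1913
G1 X28.77 Y5.81 F1913
G1 X24.26 Y8.15 F1913
G1 X18.15 Y13.24 F1913
G1 X12.71 Y19.36 F1913
M5
G0 X154.92 Y57.90
M3 S582
G1 X156.80 Y46.47 F1913
G1 X150.05 Y37.07 F1913
G1 X138.62 Y35.19 F1913
G1 X129.22 Y41.94 F1913
G1 X127.34 Y53.37 F1913
G1 X134.09 Y62.77 F1913
G1 X145.52 Y64.65 F1913
G1 X154.92 Y57.90 F1913
M5
G0 X74.25 Y63.07
M3 S582
G1 X161.77 Y63.07 F1913
G1 X161.77 Y27.87 F1913
G1 X74.25 Y27.87 F1913
G1 X74.25 Y63.07 F1913
M5
G0 X115.06 Y63.03
M3 S582
G1 X168.22 Y15.88 F1913
G1 X33.62 Y40.81 F1913
G1 X146.35 Y60.52 F1913
G1 X11.59 Y35.54 F1913
G1 X115.06 Y63.03 F1913
M5
G0 X0.00 Y0.00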